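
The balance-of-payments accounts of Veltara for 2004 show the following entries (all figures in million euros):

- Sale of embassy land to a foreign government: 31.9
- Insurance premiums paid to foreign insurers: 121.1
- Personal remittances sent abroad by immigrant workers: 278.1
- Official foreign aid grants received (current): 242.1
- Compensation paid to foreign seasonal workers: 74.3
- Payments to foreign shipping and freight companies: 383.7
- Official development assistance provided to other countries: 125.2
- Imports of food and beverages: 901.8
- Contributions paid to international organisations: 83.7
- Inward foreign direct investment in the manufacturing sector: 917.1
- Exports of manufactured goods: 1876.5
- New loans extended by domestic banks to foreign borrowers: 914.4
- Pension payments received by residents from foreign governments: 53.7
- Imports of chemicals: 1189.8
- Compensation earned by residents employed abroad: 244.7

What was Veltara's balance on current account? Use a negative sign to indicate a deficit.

-740.7

Goods: -1189.8 + 1876.5 - 901.8 = -215.1
Services: -383.7 - 121.1 = -504.8
Primary income: -74.3 + 244.7 = 170.4
Secondary income: -125.2 + 242.1 - 83.7 + 53.7 - 278.1 = -191.2
Current account = (-215.1) + (-504.8) + 170.4 + (-191.2) = -740.7
(Excluded from the current account — capital account: sale of embassy land to a foreign government 31.9; financial account: inward foreign direct investment in the manufacturing sector 917.1, new loans extended by domestic banks to foreign borrowers 914.4.)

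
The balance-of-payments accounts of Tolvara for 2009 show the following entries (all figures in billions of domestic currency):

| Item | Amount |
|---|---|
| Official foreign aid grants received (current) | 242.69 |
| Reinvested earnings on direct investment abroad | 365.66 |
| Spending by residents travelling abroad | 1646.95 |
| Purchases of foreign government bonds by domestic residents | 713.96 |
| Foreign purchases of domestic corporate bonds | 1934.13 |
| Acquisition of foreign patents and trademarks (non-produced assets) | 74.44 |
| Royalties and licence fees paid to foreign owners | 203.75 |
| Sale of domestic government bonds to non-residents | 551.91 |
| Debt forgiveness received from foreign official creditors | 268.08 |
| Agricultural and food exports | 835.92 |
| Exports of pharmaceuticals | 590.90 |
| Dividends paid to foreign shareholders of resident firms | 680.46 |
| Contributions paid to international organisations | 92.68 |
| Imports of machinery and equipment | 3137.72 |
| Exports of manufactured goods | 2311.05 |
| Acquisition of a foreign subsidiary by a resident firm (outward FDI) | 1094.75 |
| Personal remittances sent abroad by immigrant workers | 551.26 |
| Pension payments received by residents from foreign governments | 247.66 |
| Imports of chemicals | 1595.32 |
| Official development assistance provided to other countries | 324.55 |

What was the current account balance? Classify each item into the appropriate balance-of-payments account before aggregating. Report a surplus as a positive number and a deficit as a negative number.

Goods: -3137.72 - 1595.32 + 590.90 + 835.92 + 2311.05 = -995.17
Services: -1646.95 - 203.75 = -1850.70
Primary income: 365.66 - 680.46 = -314.80
Secondary income: 242.69 - 92.68 - 324.55 - 551.26 + 247.66 = -478.14
Current account = (-995.17) + (-1850.70) + (-314.80) + (-478.14) = -3638.81
(Excluded from the current account — financial account: purchases of foreign government bonds by domestic residents 713.96, foreign purchases of domestic corporate bonds 1934.13, sale of domestic government bonds to non-residents 551.91, acquisition of a foreign subsidiary by a resident firm (outward FDI) 1094.75; capital account: acquisition of foreign patents and trademarks (non-produced assets) 74.44, debt forgiveness received from foreign official creditors 268.08.)

-3638.81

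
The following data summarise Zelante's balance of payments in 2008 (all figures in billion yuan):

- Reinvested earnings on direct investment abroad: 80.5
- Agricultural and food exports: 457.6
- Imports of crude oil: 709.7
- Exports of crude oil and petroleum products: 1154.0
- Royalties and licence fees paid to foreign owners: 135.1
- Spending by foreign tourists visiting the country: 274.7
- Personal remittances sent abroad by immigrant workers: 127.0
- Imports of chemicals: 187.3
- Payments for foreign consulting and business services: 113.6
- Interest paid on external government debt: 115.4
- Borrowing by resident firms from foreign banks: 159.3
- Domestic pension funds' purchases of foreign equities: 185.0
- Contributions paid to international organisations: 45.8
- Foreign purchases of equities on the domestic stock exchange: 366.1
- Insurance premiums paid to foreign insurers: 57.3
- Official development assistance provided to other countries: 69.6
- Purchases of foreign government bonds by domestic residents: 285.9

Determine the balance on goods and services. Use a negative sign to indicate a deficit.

Goods: 457.6 + 1154.0 - 709.7 - 187.3 = 714.6
Services: -57.3 + 274.7 - 113.6 - 135.1 = -31.3
Trade balance = 714.6 + (-31.3) = 683.3
(Excluded from the trade balance — primary income: reinvested earnings on direct investment abroad 80.5, interest paid on external government debt 115.4; secondary income: personal remittances sent abroad by immigrant workers 127.0, contributions paid to international organisations 45.8, official development assistance provided to other countries 69.6; financial account: borrowing by resident firms from foreign banks 159.3, domestic pension funds' purchases of foreign equities 185.0, foreign purchases of equities on the domestic stock exchange 366.1, purchases of foreign government bonds by domestic residents 285.9.)

683.3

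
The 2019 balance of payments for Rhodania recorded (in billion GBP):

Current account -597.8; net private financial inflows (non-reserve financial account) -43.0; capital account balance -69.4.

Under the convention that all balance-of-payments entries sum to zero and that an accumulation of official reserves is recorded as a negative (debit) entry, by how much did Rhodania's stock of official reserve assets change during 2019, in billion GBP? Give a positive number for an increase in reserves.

Official reserve transactions balance = -((-597.8) + (-69.4) + (-43.0)) = 710.2
An accumulation of reserves is recorded as a debit (negative entry), so the change in the stock of reserves is the negative of that balance.
Change in official reserves = -(710.2) = -710.2

-710.2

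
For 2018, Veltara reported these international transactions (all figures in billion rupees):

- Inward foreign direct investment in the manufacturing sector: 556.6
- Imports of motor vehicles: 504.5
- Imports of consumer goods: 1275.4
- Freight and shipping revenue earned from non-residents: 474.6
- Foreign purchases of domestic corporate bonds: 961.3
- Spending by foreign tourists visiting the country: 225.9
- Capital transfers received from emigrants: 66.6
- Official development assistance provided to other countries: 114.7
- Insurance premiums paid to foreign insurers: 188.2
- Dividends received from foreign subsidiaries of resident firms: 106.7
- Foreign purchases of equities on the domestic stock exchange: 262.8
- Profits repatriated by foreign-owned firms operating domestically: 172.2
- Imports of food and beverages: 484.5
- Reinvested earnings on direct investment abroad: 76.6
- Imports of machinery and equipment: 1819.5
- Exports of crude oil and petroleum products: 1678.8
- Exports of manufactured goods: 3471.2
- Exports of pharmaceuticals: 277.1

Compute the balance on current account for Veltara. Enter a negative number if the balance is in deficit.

Goods: -1819.5 - 504.5 + 3471.2 + 277.1 - 1275.4 - 484.5 + 1678.8 = 1343.2
Services: 225.9 - 188.2 + 474.6 = 512.3
Primary income: 76.6 + 106.7 - 172.2 = 11.1
Secondary income: -114.7
Current account = 1343.2 + 512.3 + 11.1 + (-114.7) = 1751.9
(Excluded from the current account — financial account: inward foreign direct investment in the manufacturing sector 556.6, foreign purchases of domestic corporate bonds 961.3, foreign purchases of equities on the domestic stock exchange 262.8; capital account: capital transfers received from emigrants 66.6.)

1751.9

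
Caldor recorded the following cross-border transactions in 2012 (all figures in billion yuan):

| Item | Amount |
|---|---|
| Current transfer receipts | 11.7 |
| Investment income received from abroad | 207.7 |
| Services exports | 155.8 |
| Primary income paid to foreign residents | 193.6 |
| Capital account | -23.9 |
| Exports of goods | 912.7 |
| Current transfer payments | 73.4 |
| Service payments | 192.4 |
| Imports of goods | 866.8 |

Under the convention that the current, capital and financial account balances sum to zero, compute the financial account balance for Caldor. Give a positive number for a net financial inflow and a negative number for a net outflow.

62.2

Goods balance = 912.7 - 866.8 = 45.9
Services balance = 155.8 - 192.4 = -36.6
Trade balance (goods + services) = 45.9 + (-36.6) = 9.3
Net primary income = 207.7 - 193.6 = 14.1
Net secondary income = 11.7 - 73.4 = -61.7
Current account = 9.3 + 14.1 + (-61.7) = -38.3
Financial account = -(-38.3 + (-23.9)) = 62.2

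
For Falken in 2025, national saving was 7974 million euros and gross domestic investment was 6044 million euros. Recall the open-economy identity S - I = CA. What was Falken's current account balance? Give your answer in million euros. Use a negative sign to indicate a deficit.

S - I = CA (net lending to the rest of the world).
CA = S - I = 7974 - 6044 = 1930

1930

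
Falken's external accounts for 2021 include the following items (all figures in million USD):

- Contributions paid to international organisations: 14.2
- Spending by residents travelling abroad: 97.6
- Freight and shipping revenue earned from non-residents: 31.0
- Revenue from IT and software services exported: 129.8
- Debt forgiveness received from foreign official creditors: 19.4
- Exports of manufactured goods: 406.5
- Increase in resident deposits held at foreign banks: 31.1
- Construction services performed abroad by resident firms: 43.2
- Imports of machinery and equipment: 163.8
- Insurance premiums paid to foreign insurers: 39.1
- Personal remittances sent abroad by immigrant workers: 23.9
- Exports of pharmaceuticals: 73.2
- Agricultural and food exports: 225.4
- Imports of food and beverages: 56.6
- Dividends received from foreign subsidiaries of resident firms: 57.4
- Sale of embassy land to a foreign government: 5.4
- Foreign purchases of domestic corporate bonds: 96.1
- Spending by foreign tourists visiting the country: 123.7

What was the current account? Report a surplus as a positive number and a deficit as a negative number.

695.0

Goods: -56.6 + 225.4 + 73.2 - 163.8 + 406.5 = 484.7
Services: 129.8 + 31.0 + 123.7 + 43.2 - 39.1 - 97.6 = 191.0
Primary income: 57.4
Secondary income: -14.2 - 23.9 = -38.1
Current account = 484.7 + 191.0 + 57.4 + (-38.1) = 695.0
(Excluded from the current account — capital account: debt forgiveness received from foreign official creditors 19.4, sale of embassy land to a foreign government 5.4; financial account: increase in resident deposits held at foreign banks 31.1, foreign purchases of domestic corporate bonds 96.1.)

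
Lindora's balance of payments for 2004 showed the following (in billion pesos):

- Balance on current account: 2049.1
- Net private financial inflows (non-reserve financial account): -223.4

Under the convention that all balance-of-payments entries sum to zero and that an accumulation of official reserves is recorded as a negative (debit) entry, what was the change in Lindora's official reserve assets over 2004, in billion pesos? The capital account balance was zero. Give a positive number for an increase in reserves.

Official reserve transactions balance = -(2049.1 + (-223.4)) = -1825.7
An accumulation of reserves is recorded as a debit (negative entry), so the change in the stock of reserves is the negative of that balance.
Change in official reserves = -(-1825.7) = 1825.7

1825.7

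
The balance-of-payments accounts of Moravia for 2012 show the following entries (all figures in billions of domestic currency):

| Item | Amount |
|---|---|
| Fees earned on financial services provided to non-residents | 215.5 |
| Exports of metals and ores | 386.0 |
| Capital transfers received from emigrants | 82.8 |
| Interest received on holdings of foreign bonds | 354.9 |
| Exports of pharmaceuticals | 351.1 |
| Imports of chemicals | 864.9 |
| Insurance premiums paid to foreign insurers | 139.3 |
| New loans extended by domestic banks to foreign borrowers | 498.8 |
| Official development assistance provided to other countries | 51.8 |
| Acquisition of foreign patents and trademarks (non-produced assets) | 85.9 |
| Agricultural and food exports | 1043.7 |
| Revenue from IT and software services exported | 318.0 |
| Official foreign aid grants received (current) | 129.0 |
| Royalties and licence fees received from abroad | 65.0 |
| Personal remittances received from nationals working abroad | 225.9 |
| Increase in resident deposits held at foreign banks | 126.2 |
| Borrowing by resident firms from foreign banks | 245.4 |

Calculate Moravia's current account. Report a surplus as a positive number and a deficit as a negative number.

Goods: 351.1 - 864.9 + 1043.7 + 386.0 = 915.9
Services: -139.3 + 318.0 + 65.0 + 215.5 = 459.2
Primary income: 354.9
Secondary income: -51.8 + 129.0 + 225.9 = 303.1
Current account = 915.9 + 459.2 + 354.9 + 303.1 = 2033.1
(Excluded from the current account — capital account: capital transfers received from emigrants 82.8, acquisition of foreign patents and trademarks (non-produced assets) 85.9; financial account: new loans extended by domestic banks to foreign borrowers 498.8, increase in resident deposits held at foreign banks 126.2, borrowing by resident firms from foreign banks 245.4.)

2033.1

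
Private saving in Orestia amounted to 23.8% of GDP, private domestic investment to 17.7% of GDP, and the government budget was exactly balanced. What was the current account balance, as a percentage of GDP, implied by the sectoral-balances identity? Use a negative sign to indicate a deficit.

By the sectoral-balances identity, CA = (S_private - I) + (T - G).
Private balance = 23.8 - 17.7 = 6.1
Government balance (T - G) = 0
CA = 6.1 + 0.0 = 6.1

6.1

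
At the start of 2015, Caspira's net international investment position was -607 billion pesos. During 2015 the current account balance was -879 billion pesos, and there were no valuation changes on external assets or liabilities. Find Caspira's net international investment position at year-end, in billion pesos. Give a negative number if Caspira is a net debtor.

With no valuation effects, change in NIIP = current account = -879
End-of-year NIIP = -607 + (-879) = -1486

-1486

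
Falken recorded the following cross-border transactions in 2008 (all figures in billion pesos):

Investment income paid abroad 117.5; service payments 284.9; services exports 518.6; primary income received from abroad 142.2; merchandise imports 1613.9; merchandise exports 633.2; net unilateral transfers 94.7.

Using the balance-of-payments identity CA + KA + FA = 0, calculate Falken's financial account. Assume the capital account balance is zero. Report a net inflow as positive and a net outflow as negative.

627.6

Goods balance = 633.2 - 1613.9 = -980.7
Services balance = 518.6 - 284.9 = 233.7
Trade balance (goods + services) = -980.7 + 233.7 = -747.0
Net primary income = 142.2 - 117.5 = 24.7
Net secondary income = 94.7
Current account = -747.0 + 24.7 + 94.7 = -627.6
Financial account = -(-627.6) = 627.6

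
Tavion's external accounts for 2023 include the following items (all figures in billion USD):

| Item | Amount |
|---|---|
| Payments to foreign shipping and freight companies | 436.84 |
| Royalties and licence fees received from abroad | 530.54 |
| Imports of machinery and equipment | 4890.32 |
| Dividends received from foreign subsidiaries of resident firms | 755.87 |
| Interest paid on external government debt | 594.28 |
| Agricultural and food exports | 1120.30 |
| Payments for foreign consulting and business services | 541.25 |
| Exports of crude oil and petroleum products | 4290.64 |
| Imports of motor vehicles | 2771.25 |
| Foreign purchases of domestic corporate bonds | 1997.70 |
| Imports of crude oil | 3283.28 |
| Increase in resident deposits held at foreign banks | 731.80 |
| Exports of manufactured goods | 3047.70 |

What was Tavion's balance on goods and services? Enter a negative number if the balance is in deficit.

-2933.76

Goods: 4290.64 - 3283.28 - 2771.25 - 4890.32 + 1120.30 + 3047.70 = -2486.21
Services: -436.84 - 541.25 + 530.54 = -447.55
Trade balance = -2486.21 + (-447.55) = -2933.76
(Excluded from the trade balance — primary income: dividends received from foreign subsidiaries of resident firms 755.87, interest paid on external government debt 594.28; financial account: foreign purchases of domestic corporate bonds 1997.70, increase in resident deposits held at foreign banks 731.80.)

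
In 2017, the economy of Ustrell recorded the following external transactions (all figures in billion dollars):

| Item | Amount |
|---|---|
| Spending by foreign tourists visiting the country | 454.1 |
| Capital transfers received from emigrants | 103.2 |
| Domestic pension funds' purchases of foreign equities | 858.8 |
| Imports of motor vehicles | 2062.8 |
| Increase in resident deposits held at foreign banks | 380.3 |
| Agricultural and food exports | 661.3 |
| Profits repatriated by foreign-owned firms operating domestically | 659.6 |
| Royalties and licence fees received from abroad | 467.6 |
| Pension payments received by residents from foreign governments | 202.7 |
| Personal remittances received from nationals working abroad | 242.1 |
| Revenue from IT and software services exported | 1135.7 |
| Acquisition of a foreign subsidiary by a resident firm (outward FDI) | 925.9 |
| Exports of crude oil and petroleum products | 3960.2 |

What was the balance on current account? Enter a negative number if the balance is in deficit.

4401.3

Goods: 661.3 - 2062.8 + 3960.2 = 2558.7
Services: 1135.7 + 454.1 + 467.6 = 2057.4
Primary income: -659.6
Secondary income: 242.1 + 202.7 = 444.8
Current account = 2558.7 + 2057.4 + (-659.6) + 444.8 = 4401.3
(Excluded from the current account — capital account: capital transfers received from emigrants 103.2; financial account: domestic pension funds' purchases of foreign equities 858.8, increase in resident deposits held at foreign banks 380.3, acquisition of a foreign subsidiary by a resident firm (outward FDI) 925.9.)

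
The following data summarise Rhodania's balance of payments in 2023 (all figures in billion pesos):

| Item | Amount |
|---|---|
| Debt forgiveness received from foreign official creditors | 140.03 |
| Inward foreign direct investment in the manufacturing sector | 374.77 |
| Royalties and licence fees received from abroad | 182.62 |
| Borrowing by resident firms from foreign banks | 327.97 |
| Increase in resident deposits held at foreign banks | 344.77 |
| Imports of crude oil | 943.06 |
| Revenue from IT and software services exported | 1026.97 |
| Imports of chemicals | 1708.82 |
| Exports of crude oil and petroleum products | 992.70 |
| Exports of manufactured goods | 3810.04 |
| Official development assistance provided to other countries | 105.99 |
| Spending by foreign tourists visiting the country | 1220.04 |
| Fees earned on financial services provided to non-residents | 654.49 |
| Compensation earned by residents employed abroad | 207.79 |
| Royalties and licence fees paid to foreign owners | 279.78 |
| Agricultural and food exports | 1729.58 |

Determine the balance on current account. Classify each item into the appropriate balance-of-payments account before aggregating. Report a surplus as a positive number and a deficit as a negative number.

6786.58

Goods: -943.06 + 3810.04 + 992.70 + 1729.58 - 1708.82 = 3880.44
Services: 1026.97 - 279.78 + 182.62 + 654.49 + 1220.04 = 2804.34
Primary income: 207.79
Secondary income: -105.99
Current account = 3880.44 + 2804.34 + 207.79 + (-105.99) = 6786.58
(Excluded from the current account — capital account: debt forgiveness received from foreign official creditors 140.03; financial account: inward foreign direct investment in the manufacturing sector 374.77, borrowing by resident firms from foreign banks 327.97, increase in resident deposits held at foreign banks 344.77.)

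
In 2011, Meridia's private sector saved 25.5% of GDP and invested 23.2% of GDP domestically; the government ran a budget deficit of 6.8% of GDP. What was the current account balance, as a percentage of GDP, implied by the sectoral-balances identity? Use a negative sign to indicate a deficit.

By the sectoral-balances identity, CA = (S_private - I) + (T - G).
Private balance = 25.5 - 23.2 = 2.3
Government balance (T - G) = -6.8
CA = 2.3 + (-6.8) = -4.5

-4.5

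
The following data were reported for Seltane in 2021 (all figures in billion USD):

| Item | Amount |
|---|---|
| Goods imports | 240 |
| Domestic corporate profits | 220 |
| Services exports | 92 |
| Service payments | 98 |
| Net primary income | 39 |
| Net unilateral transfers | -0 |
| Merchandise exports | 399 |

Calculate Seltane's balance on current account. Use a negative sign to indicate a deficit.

192

Goods balance = 399 - 240 = 159
Services balance = 92 - 98 = -6
Trade balance (goods + services) = 159 + (-6) = 153
Net primary income = 39
Net secondary income = -0
Current account = 153 + 39 + -0 = 192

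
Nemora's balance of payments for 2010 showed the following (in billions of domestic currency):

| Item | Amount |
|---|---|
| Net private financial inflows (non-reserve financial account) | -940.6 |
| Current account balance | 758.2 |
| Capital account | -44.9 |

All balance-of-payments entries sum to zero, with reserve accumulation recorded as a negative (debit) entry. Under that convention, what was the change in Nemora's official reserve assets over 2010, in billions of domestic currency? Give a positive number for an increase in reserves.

Official reserve transactions balance = -(758.2 + (-44.9) + (-940.6)) = 227.3
An accumulation of reserves is recorded as a debit (negative entry), so the change in the stock of reserves is the negative of that balance.
Change in official reserves = -(227.3) = -227.3

-227.3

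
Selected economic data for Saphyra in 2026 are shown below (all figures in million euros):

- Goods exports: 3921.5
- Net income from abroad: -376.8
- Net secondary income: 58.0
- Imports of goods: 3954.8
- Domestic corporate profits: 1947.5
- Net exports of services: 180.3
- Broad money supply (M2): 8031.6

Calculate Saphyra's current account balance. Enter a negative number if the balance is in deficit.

Goods balance = 3921.5 - 3954.8 = -33.3
Services balance = 180.3
Trade balance (goods + services) = -33.3 + 180.3 = 147.0
Net primary income = -376.8
Net secondary income = 58.0
Current account = 147.0 + (-376.8) + 58.0 = -171.8

-171.8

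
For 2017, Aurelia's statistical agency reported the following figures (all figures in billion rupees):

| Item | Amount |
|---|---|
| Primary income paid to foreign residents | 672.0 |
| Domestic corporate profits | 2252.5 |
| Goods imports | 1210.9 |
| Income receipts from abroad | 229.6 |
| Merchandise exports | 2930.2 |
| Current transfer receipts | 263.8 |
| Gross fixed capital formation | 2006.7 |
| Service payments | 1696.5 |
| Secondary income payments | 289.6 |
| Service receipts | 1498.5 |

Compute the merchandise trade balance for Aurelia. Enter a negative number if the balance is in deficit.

Goods balance = 2930.2 - 1210.9 = 1719.3

1719.3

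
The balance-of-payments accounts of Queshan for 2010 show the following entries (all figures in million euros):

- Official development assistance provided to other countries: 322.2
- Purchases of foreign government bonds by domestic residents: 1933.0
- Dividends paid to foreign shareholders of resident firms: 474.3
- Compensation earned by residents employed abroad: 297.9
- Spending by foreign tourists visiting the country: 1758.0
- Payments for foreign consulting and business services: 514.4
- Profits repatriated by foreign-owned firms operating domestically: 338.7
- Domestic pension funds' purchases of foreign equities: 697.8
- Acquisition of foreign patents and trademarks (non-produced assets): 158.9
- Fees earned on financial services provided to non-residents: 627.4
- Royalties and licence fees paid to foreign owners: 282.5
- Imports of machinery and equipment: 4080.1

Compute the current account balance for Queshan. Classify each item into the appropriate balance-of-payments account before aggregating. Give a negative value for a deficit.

Goods: -4080.1
Services: 1758.0 - 282.5 + 627.4 - 514.4 = 1588.5
Primary income: -338.7 - 474.3 + 297.9 = -515.1
Secondary income: -322.2
Current account = (-4080.1) + 1588.5 + (-515.1) + (-322.2) = -3328.9
(Excluded from the current account — financial account: purchases of foreign government bonds by domestic residents 1933.0, domestic pension funds' purchases of foreign equities 697.8; capital account: acquisition of foreign patents and trademarks (non-produced assets) 158.9.)

-3328.9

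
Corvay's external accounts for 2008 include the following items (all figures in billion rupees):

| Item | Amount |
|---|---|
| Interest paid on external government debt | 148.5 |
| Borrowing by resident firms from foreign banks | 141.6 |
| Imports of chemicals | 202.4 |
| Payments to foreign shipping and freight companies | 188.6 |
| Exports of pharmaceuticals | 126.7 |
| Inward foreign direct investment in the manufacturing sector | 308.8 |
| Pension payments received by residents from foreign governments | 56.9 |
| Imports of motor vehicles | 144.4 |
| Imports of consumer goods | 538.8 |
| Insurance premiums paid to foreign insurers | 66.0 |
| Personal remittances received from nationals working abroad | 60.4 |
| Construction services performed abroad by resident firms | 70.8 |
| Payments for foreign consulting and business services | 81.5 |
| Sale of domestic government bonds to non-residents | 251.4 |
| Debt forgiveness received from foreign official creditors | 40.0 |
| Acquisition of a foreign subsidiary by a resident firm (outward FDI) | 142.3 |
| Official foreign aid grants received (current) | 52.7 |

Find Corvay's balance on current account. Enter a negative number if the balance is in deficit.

-1002.7

Goods: -144.4 - 538.8 + 126.7 - 202.4 = -758.9
Services: 70.8 - 188.6 - 66.0 - 81.5 = -265.3
Primary income: -148.5
Secondary income: 56.9 + 52.7 + 60.4 = 170.0
Current account = (-758.9) + (-265.3) + (-148.5) + 170.0 = -1002.7
(Excluded from the current account — financial account: borrowing by resident firms from foreign banks 141.6, inward foreign direct investment in the manufacturing sector 308.8, sale of domestic government bonds to non-residents 251.4, acquisition of a foreign subsidiary by a resident firm (outward FDI) 142.3; capital account: debt forgiveness received from foreign official creditors 40.0.)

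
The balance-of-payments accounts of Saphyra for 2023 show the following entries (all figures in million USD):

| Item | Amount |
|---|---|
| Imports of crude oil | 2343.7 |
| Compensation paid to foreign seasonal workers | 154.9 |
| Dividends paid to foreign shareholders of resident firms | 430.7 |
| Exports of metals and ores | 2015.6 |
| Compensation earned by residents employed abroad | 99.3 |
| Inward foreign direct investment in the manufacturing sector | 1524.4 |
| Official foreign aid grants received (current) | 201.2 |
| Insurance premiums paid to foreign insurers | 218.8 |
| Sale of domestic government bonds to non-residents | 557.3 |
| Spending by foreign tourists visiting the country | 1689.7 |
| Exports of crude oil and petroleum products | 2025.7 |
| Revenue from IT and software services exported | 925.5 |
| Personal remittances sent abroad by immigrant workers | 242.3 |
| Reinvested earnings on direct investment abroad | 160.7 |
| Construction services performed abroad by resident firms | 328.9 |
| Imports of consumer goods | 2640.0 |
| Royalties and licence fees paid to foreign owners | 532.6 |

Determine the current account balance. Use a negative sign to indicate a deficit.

883.6

Goods: -2343.7 + 2015.6 + 2025.7 - 2640.0 = -942.4
Services: -532.6 + 925.5 + 328.9 - 218.8 + 1689.7 = 2192.7
Primary income: 99.3 - 154.9 + 160.7 - 430.7 = -325.6
Secondary income: 201.2 - 242.3 = -41.1
Current account = (-942.4) + 2192.7 + (-325.6) + (-41.1) = 883.6
(Excluded from the current account — financial account: inward foreign direct investment in the manufacturing sector 1524.4, sale of domestic government bonds to non-residents 557.3.)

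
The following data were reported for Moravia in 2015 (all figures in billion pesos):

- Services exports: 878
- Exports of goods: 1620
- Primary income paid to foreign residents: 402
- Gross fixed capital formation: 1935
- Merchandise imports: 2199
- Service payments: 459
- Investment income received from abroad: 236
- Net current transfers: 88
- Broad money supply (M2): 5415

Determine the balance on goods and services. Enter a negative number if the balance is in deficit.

Goods balance = 1620 - 2199 = -579
Services balance = 878 - 459 = 419
Trade balance (goods + services) = -579 + 419 = -160

-160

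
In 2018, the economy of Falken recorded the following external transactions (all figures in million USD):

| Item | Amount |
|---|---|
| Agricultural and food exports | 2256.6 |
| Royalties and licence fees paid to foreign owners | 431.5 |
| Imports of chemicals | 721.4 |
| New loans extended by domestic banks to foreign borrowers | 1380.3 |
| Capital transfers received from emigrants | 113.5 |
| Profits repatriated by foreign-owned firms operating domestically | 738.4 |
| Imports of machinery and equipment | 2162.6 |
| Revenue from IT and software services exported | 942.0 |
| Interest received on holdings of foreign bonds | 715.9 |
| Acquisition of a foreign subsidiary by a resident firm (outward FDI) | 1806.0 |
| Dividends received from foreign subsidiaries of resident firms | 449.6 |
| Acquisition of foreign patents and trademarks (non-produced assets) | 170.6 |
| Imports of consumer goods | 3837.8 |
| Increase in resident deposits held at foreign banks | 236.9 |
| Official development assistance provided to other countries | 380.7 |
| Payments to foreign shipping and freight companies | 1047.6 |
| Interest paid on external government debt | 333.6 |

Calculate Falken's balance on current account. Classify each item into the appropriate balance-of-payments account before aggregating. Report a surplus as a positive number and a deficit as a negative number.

-5289.5

Goods: 2256.6 - 3837.8 - 2162.6 - 721.4 = -4465.2
Services: 942.0 - 1047.6 - 431.5 = -537.1
Primary income: 715.9 - 333.6 + 449.6 - 738.4 = 93.5
Secondary income: -380.7
Current account = (-4465.2) + (-537.1) + 93.5 + (-380.7) = -5289.5
(Excluded from the current account — financial account: new loans extended by domestic banks to foreign borrowers 1380.3, acquisition of a foreign subsidiary by a resident firm (outward FDI) 1806.0, increase in resident deposits held at foreign banks 236.9; capital account: capital transfers received from emigrants 113.5, acquisition of foreign patents and trademarks (non-produced assets) 170.6.)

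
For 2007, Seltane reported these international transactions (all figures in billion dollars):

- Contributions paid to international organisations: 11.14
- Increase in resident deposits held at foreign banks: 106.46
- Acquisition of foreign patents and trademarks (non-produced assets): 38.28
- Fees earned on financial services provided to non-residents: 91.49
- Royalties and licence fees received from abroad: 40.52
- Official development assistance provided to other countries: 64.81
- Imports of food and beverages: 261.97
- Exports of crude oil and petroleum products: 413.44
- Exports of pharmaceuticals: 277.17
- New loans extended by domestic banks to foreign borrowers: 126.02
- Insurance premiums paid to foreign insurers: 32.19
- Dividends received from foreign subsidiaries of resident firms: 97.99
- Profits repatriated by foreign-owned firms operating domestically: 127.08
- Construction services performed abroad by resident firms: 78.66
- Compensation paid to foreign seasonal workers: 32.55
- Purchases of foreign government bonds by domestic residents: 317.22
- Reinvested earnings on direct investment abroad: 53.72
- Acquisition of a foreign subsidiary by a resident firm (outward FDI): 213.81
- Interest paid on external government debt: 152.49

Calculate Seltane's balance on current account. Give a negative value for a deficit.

370.76

Goods: 277.17 - 261.97 + 413.44 = 428.64
Services: 40.52 - 32.19 + 78.66 + 91.49 = 178.48
Primary income: 53.72 - 152.49 - 127.08 + 97.99 - 32.55 = -160.41
Secondary income: -11.14 - 64.81 = -75.95
Current account = 428.64 + 178.48 + (-160.41) + (-75.95) = 370.76
(Excluded from the current account — financial account: increase in resident deposits held at foreign banks 106.46, new loans extended by domestic banks to foreign borrowers 126.02, purchases of foreign government bonds by domestic residents 317.22, acquisition of a foreign subsidiary by a resident firm (outward FDI) 213.81; capital account: acquisition of foreign patents and trademarks (non-produced assets) 38.28.)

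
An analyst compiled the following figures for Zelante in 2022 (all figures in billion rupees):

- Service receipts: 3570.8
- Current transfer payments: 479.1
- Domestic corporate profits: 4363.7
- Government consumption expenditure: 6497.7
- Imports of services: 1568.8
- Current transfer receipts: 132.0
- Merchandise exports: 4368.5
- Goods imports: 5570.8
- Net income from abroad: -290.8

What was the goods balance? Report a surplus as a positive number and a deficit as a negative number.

-1202.3

Goods balance = 4368.5 - 5570.8 = -1202.3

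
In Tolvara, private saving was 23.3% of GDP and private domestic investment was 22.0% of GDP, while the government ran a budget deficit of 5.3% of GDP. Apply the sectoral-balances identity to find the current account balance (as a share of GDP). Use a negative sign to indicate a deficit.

-4.0

By the sectoral-balances identity, CA = (S_private - I) + (T - G).
Private balance = 23.3 - 22.0 = 1.3
Government balance (T - G) = -5.3
CA = 1.3 + (-5.3) = -4.0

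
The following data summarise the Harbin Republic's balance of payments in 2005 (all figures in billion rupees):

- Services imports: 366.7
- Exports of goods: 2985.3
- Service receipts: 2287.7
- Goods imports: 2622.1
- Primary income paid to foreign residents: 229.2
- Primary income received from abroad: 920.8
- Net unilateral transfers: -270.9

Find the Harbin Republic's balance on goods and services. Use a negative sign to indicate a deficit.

2284.2

Goods balance = 2985.3 - 2622.1 = 363.2
Services balance = 2287.7 - 366.7 = 1921.0
Trade balance (goods + services) = 363.2 + 1921.0 = 2284.2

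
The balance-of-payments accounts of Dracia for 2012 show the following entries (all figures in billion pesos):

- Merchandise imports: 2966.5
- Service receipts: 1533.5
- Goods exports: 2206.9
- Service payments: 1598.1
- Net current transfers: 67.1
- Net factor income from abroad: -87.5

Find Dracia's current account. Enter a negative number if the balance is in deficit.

-844.6

Goods balance = 2206.9 - 2966.5 = -759.6
Services balance = 1533.5 - 1598.1 = -64.6
Trade balance (goods + services) = -759.6 + (-64.6) = -824.2
Net primary income = -87.5
Net secondary income = 67.1
Current account = -824.2 + (-87.5) + 67.1 = -844.6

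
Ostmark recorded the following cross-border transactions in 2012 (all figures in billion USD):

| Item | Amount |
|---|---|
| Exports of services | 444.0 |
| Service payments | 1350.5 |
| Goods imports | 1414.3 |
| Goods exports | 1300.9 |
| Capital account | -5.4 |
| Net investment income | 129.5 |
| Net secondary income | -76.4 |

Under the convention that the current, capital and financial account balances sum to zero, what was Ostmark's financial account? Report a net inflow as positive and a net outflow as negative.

Goods balance = 1300.9 - 1414.3 = -113.4
Services balance = 444.0 - 1350.5 = -906.5
Trade balance (goods + services) = -113.4 + (-906.5) = -1019.9
Net primary income = 129.5
Net secondary income = -76.4
Current account = -1019.9 + 129.5 + (-76.4) = -966.8
Financial account = -(-966.8 + (-5.4)) = 972.2

972.2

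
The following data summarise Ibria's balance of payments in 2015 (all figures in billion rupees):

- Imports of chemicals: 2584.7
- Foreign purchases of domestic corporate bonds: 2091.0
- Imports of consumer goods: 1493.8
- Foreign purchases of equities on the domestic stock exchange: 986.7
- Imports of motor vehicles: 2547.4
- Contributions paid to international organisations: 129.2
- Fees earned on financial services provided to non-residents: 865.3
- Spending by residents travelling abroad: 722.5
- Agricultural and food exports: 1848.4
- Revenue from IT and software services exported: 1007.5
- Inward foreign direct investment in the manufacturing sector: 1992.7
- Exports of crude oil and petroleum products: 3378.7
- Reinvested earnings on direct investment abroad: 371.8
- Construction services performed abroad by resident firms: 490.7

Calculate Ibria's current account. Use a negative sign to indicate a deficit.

484.8

Goods: 1848.4 - 1493.8 - 2584.7 + 3378.7 - 2547.4 = -1398.8
Services: 865.3 + 490.7 + 1007.5 - 722.5 = 1641.0
Primary income: 371.8
Secondary income: -129.2
Current account = (-1398.8) + 1641.0 + 371.8 + (-129.2) = 484.8
(Excluded from the current account — financial account: foreign purchases of domestic corporate bonds 2091.0, foreign purchases of equities on the domestic stock exchange 986.7, inward foreign direct investment in the manufacturing sector 1992.7.)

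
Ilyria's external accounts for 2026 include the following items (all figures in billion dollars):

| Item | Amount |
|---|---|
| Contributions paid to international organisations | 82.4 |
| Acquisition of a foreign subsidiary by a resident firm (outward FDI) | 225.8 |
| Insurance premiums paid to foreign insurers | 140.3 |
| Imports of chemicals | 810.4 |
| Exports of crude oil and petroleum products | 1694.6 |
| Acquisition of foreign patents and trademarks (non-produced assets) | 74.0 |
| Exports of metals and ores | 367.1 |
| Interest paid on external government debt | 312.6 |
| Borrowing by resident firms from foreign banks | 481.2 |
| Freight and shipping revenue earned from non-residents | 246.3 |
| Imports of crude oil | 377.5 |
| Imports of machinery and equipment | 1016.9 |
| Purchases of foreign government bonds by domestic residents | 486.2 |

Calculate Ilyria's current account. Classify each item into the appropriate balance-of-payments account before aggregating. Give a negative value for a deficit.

Goods: -1016.9 + 1694.6 - 377.5 + 367.1 - 810.4 = -143.1
Services: 246.3 - 140.3 = 106.0
Primary income: -312.6
Secondary income: -82.4
Current account = (-143.1) + 106.0 + (-312.6) + (-82.4) = -432.1
(Excluded from the current account — financial account: acquisition of a foreign subsidiary by a resident firm (outward FDI) 225.8, borrowing by resident firms from foreign banks 481.2, purchases of foreign government bonds by domestic residents 486.2; capital account: acquisition of foreign patents and trademarks (non-produced assets) 74.0.)

-432.1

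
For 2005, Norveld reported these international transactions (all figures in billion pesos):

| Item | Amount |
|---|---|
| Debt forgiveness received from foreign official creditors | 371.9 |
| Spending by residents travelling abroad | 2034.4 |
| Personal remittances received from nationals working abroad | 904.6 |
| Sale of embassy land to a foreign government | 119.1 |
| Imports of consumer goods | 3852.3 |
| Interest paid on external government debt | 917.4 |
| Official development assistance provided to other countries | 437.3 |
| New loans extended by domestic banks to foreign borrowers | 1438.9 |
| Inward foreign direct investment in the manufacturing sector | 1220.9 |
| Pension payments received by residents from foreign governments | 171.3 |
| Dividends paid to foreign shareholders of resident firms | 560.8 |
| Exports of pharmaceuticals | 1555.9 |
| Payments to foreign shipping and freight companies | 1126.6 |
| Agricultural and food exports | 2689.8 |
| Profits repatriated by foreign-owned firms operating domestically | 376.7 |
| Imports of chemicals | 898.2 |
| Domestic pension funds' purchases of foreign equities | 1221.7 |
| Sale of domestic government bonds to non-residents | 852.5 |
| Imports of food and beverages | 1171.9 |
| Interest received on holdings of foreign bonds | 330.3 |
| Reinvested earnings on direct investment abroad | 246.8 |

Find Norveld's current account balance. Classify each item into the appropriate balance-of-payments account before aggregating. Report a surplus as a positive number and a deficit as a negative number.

Goods: -898.2 + 1555.9 - 1171.9 + 2689.8 - 3852.3 = -1676.7
Services: -1126.6 - 2034.4 = -3161.0
Primary income: -560.8 - 376.7 + 246.8 - 917.4 + 330.3 = -1277.8
Secondary income: 904.6 + 171.3 - 437.3 = 638.6
Current account = (-1676.7) + (-3161.0) + (-1277.8) + 638.6 = -5476.9
(Excluded from the current account — capital account: debt forgiveness received from foreign official creditors 371.9, sale of embassy land to a foreign government 119.1; financial account: new loans extended by domestic banks to foreign borrowers 1438.9, inward foreign direct investment in the manufacturing sector 1220.9, domestic pension funds' purchases of foreign equities 1221.7, sale of domestic government bonds to non-residents 852.5.)

-5476.9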